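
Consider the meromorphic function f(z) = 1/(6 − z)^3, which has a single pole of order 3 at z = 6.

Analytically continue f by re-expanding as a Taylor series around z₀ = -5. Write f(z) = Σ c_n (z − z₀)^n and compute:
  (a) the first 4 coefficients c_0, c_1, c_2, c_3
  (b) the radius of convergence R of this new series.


Let w = z − z₀, so z = z₀ + w.
Then 6 − z = 6 − (z₀ + w) = (6 − z₀) − w = 11 − w.
f(z) = 1/(11 − w)^3 = (1/(11)^3) · (1 − w/(11))^{−3}.
By the binomial series (1−u)^{−3} = Σ_{n≥0} C(n+2, 2) u^n for |u|<1, with u = w/(11):
  c_n = C(n+2, 2) / (11)^(n+3).
  c_0 = 1/(11)^3 = 1/1331.
  c_1 = 3/(11)^4 = 3/14641.
  c_2 = 6/(11)^5 = 6/161051.
  c_3 = 10/(11)^6 = 10/1771561.
The series is valid for |w/d| < 1, i.e. |z − z₀| < |d|.
Radius of convergence: R = |6 − z₀| = |11| = 11 (distance from z₀ to the singularity z = 6).

c_0 = 1/1331, c_1 = 3/14641, c_2 = 6/161051, c_3 = 10/1771561; R = 11.


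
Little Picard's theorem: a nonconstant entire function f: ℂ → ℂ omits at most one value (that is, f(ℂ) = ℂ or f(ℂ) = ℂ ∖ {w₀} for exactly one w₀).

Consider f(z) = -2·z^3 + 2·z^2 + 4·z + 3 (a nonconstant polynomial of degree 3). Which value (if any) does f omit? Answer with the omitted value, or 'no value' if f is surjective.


Little Picard bounds the complement of f(ℂ) to at most one point.
For every w ∈ ℂ, the equation p(z) − w = 0 is a nonconstant polynomial in z and hence has at least one root by the fundamental theorem of algebra. So p is surjective onto ℂ, omitting no value.

Omitted value: no value.


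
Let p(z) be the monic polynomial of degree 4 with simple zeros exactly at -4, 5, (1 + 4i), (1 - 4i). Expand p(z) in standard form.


The polynomial is p(z) = ∏_{α ∈ S} (z − α), where S = {-4, 5, (1 + 4i), (1 - 4i)}.
Expanding the product yields: p(z) = z^4 -3·z^3 -z^2 + 23·z -340.
Note conjugate pairs combine to real quadratics: (z − (1+4i))(z − (1−4i)) = z² − 2z + 17.
The resulting polynomial has degree 4 and real coefficients as required.

p(z) = z^4 -3·z^3 -z^2 + 23·z -340.


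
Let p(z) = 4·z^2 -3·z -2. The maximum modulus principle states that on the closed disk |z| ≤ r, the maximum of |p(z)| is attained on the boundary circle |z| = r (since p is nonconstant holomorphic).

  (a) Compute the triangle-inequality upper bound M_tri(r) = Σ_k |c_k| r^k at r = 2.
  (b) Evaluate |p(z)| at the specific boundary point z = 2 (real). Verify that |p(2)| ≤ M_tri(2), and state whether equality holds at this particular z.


Coefficients: c_0 = -2, c_1 = -3, c_2 = 4. Radius r = 2.
Part (a). Triangle bound: M_tri(r) = Σ_k |c_k| r^k
  = |-2|·2^0 + |-3|·2^1 + |4|·2^2
  = 2 + 6 + 16 = 24.
This bounds M(r) := max_{|z|=r} |p(z)| from above; equality holds iff all terms c_k z^k can be made to align in phase at a single z on |z|=r.
Part (b). At z = 2 (real, on the circle |z| = r):
  p(2) = (-2)·2^0 + (-3)·2^1 + (4)·2^2 = 8.
  |p(2)| = 8.
Check: |p(2)| = 8 ≤ 24 = M_tri(2). ✓ Equality does not hold at z = 2 (the coefficients have mixed signs, so the terms do not all align in phase there).

M_tri(2) = 24; |p(2)| = 8; equality at z=2: no.


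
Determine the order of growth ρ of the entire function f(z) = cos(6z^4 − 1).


Write cos(w) = (e^{iw} ± e^{−iw})/(2 or 2i), so |cos(w)| ≤ e^{|w|}. With w = 6z^4 − 1, |w| ≤ 6r^4 + 1 on |z|=r, giving M(r) ≤ e^{6r^4 + 1} and ρ ≤ 4. For the lower bound, choose z on |z|=r with 6z^4 purely imaginary of modulus 6r^4; then |cos(6z^4 − 1)| grows like e^{6r^4}/2, so ρ ≥ 4. Hence ρ = 4.
Therefore ρ = 4.

Order ρ = 4.


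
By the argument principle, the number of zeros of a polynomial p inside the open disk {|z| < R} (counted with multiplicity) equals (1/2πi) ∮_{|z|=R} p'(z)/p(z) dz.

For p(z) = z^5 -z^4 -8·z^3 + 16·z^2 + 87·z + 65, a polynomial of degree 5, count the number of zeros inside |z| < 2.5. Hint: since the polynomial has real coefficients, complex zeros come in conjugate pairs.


The zeros of p are: -1, (-2 + 1i), (-2 - 1i), (3 + 2i), (3 - 2i).
Their magnitudes are: 1, 2.236, 2.236, 3.606, 3.606.
Zeros with |z| < R = 2.5: -1, (-2 + 1i), (-2 - 1i).
Count = 3.
By the argument principle, (1/2πi) ∮_{|z|=R} p'(z)/p(z) dz equals exactly this count.

Number of zeros inside |z| < 2.5: 3.


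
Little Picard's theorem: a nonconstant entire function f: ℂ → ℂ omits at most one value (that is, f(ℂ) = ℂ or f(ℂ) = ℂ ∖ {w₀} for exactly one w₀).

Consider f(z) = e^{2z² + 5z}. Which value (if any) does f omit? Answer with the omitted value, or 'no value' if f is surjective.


Little Picard bounds the complement of f(ℂ) to at most one point.
The exponent g(z) = 2z² + 5z is a nonconstant polynomial, hence surjective onto ℂ. So e^{g(z)} takes every value in {e^w : w ∈ ℂ} = ℂ ∖ {0}. Adding 0 shifts the range to ℂ ∖ {0}. f omits exactly 0.

Omitted value: 0.


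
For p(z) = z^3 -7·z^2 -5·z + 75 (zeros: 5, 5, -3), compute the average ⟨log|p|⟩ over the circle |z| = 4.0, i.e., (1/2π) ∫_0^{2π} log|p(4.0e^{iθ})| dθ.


Zeros: -3, 5, 5; r = 4.0.
Inside |z| < r: -3. Outside (|z| ≥ r): 5, 5.
p(0) = 75, so log|p(0)| = log(75) = 4.3175.
Apply Jensen: I(r) = log|p(0)| + Σ_k log(r/|z_k|), summed over zeros inside |z| < r.
  log(r/|z_k|) for z_k = -3: log(4.0/3) = 0.2877
  Outside zeros (5, 5) contribute nothing to the Jensen sum.
Sum over inside zeros: 0.2877.
I(r) = log|p(0)| + (inside sum) = 4.3175 + 0.2877 = 4.6052.
Note: since some zeros are outside |z| ≤ r, the simplified n·log(r) form does NOT apply — only the inside zeros contribute.

I(r) ≈ 4.6052.


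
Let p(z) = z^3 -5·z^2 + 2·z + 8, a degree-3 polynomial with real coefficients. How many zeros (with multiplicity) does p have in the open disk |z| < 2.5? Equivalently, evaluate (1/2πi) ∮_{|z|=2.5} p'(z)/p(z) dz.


The zeros of p are: 4, 2, -1.
Their magnitudes are: 4, 2, 1.
Zeros with |z| < R = 2.5: 2, -1.
Count = 2.
By the argument principle, (1/2πi) ∮_{|z|=R} p'(z)/p(z) dz equals exactly this count.

Number of zeros inside |z| < 2.5: 2.


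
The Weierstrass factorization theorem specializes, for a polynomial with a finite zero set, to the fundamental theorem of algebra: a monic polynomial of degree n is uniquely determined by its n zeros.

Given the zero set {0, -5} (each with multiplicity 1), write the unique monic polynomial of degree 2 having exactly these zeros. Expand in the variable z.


The polynomial is p(z) = ∏_{α ∈ S} (z − α), where S = {0, -5}.
Expanding the product yields: p(z) = z^2 + 5·z.
The resulting polynomial has degree 2 and real coefficients as required.

p(z) = z^2 + 5·z.


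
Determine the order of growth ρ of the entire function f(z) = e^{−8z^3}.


|e^{−8z^3}| = e^{Re(-8·z^3) + 0} ≤ e^{8|z|^3 + 0} = e^{8r^3 + 0} on |z| = r, so ρ ≤ 3. Choosing z on |z|=r so that -8·z^3 is real positive (always possible by picking arg z appropriately) gives |f(z)| = e^{8r^3 + 0}, matching the bound. The additive constant 0 does not affect log log M(r) ~ 3·log r. Hence ρ = 3.
Therefore ρ = 3.

Order ρ = 3.


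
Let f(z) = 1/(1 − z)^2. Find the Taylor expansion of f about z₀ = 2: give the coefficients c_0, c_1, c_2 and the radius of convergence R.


Let w = z − z₀, so z = z₀ + w.
Then 1 − z = 1 − (z₀ + w) = (1 − z₀) − w = -1 − w.
f(z) = 1/(-1 − w)^2 = (1/(-1)^2) · (1 − w/(-1))^{−2}.
By the binomial series (1−u)^{−2} = Σ_{n≥0} C(n+1, 1) u^n for |u|<1, with u = w/(-1):
  c_n = C(n+1, 1) / (-1)^(n+2).
  c_0 = 1/(-1)^2 = 1.
  c_1 = 2/(-1)^3 = -2.
  c_2 = 3/(-1)^4 = 3.
The series is valid for |w/d| < 1, i.e. |z − z₀| < |d|.
Radius of convergence: R = |1 − z₀| = |-1| = 1 (distance from z₀ to the singularity z = 1).

c_0 = 1, c_1 = -2, c_2 = 3; R = 1.


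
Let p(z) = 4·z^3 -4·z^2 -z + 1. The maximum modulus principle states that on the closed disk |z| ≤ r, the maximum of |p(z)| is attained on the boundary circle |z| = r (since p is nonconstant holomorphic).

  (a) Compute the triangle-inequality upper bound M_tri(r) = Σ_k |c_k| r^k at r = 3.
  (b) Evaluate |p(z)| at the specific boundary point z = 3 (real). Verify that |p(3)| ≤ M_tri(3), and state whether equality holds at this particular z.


Coefficients: c_0 = 1, c_1 = -1, c_2 = -4, c_3 = 4. Radius r = 3.
Part (a). Triangle bound: M_tri(r) = Σ_k |c_k| r^k
  = |1|·3^0 + |-1|·3^1 + |-4|·3^2 + |4|·3^3
  = 1 + 3 + 36 + 108 = 148.
This bounds M(r) := max_{|z|=r} |p(z)| from above; equality holds iff all terms c_k z^k can be made to align in phase at a single z on |z|=r.
Part (b). At z = 3 (real, on the circle |z| = r):
  p(3) = (1)·3^0 + (-1)·3^1 + (-4)·3^2 + (4)·3^3 = 70.
  |p(3)| = 70.
Check: |p(3)| = 70 ≤ 148 = M_tri(3). ✓ Equality does not hold at z = 3 (the coefficients have mixed signs, so the terms do not all align in phase there).

M_tri(3) = 148; |p(3)| = 70; equality at z=3: no.


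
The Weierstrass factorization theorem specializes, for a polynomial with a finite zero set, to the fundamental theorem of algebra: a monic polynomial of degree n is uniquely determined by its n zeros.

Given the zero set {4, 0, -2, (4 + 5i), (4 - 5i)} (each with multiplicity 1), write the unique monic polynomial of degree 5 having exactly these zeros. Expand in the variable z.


The polynomial is p(z) = ∏_{α ∈ S} (z − α), where S = {4, 0, -2, (4 + 5i), (4 - 5i)}.
Expanding the product yields: p(z) = z^5 -10·z^4 + 49·z^3 -18·z^2 -328·z.
Note conjugate pairs combine to real quadratics: (z − (4+5i))(z − (4−5i)) = z² − 8z + 41.
The resulting polynomial has degree 5 and real coefficients as required.

p(z) = z^5 -10·z^4 + 49·z^3 -18·z^2 -328·z.


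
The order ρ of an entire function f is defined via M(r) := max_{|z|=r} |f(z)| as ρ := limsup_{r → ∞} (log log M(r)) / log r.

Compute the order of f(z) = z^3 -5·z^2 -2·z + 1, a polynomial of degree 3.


|f(z)| ≤ Σ|c_k|·r^k = O(r^3) as r → ∞. Polynomial growth is O(e^{r^ε}) for every ε > 0 (since r^3/e^{r^ε} → 0), so ρ ≤ ε for all ε > 0, i.e. ρ = 0. Every nonconstant polynomial has order 0.
Therefore ρ = 0.

Order ρ = 0.


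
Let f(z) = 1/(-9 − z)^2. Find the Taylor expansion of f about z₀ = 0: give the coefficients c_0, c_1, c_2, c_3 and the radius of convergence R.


Let w = z − z₀, so z = z₀ + w.
Then -9 − z = -9 − (z₀ + w) = (-9 − z₀) − w = -9 − w.
f(z) = 1/(-9 − w)^2 = (1/(-9)^2) · (1 − w/(-9))^{−2}.
By the binomial series (1−u)^{−2} = Σ_{n≥0} C(n+1, 1) u^n for |u|<1, with u = w/(-9):
  c_n = C(n+1, 1) / (-9)^(n+2).
  c_0 = 1/(-9)^2 = 1/81.
  c_1 = 2/(-9)^3 = -2/729.
  c_2 = 3/(-9)^4 = 1/2187.
  c_3 = 4/(-9)^5 = -4/59049.
The series is valid for |w/d| < 1, i.e. |z − z₀| < |d|.
Radius of convergence: R = |-9 − z₀| = |-9| = 9 (distance from z₀ to the singularity z = -9).

c_0 = 1/81, c_1 = -2/729, c_2 = 1/2187, c_3 = -4/59049; R = 9.


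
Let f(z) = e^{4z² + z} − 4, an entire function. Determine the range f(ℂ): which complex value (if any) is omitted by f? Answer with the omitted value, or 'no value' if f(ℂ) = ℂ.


Little Picard bounds the complement of f(ℂ) to at most one point.
The exponent g(z) = 4z² + z is a nonconstant polynomial, hence surjective onto ℂ. So e^{g(z)} takes every value in {e^w : w ∈ ℂ} = ℂ ∖ {0}. Adding -4 shifts the range to ℂ ∖ {-4}. f omits exactly -4.

Omitted value: -4.


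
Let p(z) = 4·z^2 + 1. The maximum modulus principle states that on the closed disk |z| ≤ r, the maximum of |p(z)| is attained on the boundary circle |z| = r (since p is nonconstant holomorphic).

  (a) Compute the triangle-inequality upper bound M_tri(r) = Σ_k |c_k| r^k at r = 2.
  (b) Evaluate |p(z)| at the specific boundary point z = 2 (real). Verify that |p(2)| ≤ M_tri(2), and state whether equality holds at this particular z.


Coefficients: c_0 = 1, c_1 = 0, c_2 = 4. Radius r = 2.
Part (a). Triangle bound: M_tri(r) = Σ_k |c_k| r^k
  = |1|·2^0 + |0|·2^1 + |4|·2^2
  = 1 + 0 + 16 = 17.
This bounds M(r) := max_{|z|=r} |p(z)| from above; equality holds iff all terms c_k z^k can be made to align in phase at a single z on |z|=r.
Part (b). At z = 2 (real, on the circle |z| = r):
  p(2) = (1)·2^0 + (0)·2^1 + (4)·2^2 = 17.
  |p(2)| = 17.
Since all nonzero coefficients share the same sign, |p(2)| = 17 = M_tri(2); the triangle bound is attained at z = 2, so in fact M(r) = 17.

M_tri(2) = 17; |p(2)| = 17; equality at z=2: yes.


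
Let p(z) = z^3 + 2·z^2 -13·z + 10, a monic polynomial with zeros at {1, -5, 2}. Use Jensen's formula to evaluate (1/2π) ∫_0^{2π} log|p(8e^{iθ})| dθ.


Zeros: -5, 1, 2; r = 8.
Inside |z| < r: -5, 1, 2. Outside (|z| ≥ r): ∅.
p(0) = 10, so log|p(0)| = log(10) = 2.3026.
Apply Jensen: I(r) = log|p(0)| + Σ_k log(r/|z_k|), summed over zeros inside |z| < r.
  log(r/|z_k|) for z_k = 1: log(8/1) = 2.0794
  log(r/|z_k|) for z_k = -5: log(8/5) = 0.4700
  log(r/|z_k|) for z_k = 2: log(8/2) = 1.3863
Sum over inside zeros: 3.9357.
I(r) = log|p(0)| + (inside sum) = 2.3026 + 3.9357 = 6.2383.
Closed form (all zeros inside, monic): I(r) = n·log(r) = 3·log(8) = 6.2383. ✓

I(r) ≈ 6.2383.


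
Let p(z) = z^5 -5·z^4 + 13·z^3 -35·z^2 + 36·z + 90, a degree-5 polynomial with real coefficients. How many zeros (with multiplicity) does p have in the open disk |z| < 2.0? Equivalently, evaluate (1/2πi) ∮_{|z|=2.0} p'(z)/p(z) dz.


The zeros of p are: (0 + 3i), (0 - 3i), (3 + 1i), (3 - 1i), -1.
Their magnitudes are: 3, 3, 3.162, 3.162, 1.
Zeros with |z| < R = 2.0: -1.
Count = 1.
By the argument principle, (1/2πi) ∮_{|z|=R} p'(z)/p(z) dz equals exactly this count.

Number of zeros inside |z| < 2.0: 1.


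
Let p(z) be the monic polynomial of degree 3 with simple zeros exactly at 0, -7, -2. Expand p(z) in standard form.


The polynomial is p(z) = ∏_{α ∈ S} (z − α), where S = {0, -7, -2}.
Expanding the product yields: p(z) = z^3 + 9·z^2 + 14·z.
The resulting polynomial has degree 3 and real coefficients as required.

p(z) = z^3 + 9·z^2 + 14·z.


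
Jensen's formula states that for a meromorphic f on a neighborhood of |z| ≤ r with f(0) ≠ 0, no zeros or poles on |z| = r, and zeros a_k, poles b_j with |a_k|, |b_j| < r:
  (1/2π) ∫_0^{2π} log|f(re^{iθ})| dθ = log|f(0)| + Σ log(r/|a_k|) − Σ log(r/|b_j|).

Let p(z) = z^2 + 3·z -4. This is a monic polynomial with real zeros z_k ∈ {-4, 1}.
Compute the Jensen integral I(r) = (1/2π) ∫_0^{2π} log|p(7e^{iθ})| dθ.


Zeros: -4, 1; r = 7.
Inside |z| < r: -4, 1. Outside (|z| ≥ r): ∅.
p(0) = -4, so log|p(0)| = log(4) = 1.3863.
Apply Jensen: I(r) = log|p(0)| + Σ_k log(r/|z_k|), summed over zeros inside |z| < r.
  log(r/|z_k|) for z_k = -4: log(7/4) = 0.5596
  log(r/|z_k|) for z_k = 1: log(7/1) = 1.9459
Sum over inside zeros: 2.5055.
I(r) = log|p(0)| + (inside sum) = 1.3863 + 2.5055 = 3.8918.
Closed form (all zeros inside, monic): I(r) = n·log(r) = 2·log(7) = 3.8918. ✓

I(r) ≈ 3.8918.


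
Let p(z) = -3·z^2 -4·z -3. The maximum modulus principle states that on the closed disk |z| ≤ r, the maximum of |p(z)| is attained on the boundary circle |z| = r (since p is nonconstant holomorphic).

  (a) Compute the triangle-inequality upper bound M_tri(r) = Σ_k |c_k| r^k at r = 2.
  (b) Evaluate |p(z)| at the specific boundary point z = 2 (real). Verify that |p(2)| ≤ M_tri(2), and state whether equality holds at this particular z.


Coefficients: c_0 = -3, c_1 = -4, c_2 = -3. Radius r = 2.
Part (a). Triangle bound: M_tri(r) = Σ_k |c_k| r^k
  = |-3|·2^0 + |-4|·2^1 + |-3|·2^2
  = 3 + 8 + 12 = 23.
This bounds M(r) := max_{|z|=r} |p(z)| from above; equality holds iff all terms c_k z^k can be made to align in phase at a single z on |z|=r.
Part (b). At z = 2 (real, on the circle |z| = r):
  p(2) = (-3)·2^0 + (-4)·2^1 + (-3)·2^2 = -23.
  |p(2)| = 23.
Since all nonzero coefficients share the same sign, |p(2)| = 23 = M_tri(2); the triangle bound is attained at z = 2, so in fact M(r) = 23.

M_tri(2) = 23; |p(2)| = 23; equality at z=2: yes.


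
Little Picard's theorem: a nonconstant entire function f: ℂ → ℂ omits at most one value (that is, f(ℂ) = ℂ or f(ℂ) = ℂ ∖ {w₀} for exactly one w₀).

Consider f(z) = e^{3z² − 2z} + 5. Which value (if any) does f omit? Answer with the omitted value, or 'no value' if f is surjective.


Little Picard bounds the complement of f(ℂ) to at most one point.
The exponent g(z) = 3z² − 2z is a nonconstant polynomial, hence surjective onto ℂ. So e^{g(z)} takes every value in {e^w : w ∈ ℂ} = ℂ ∖ {0}. Adding 5 shifts the range to ℂ ∖ {5}. f omits exactly 5.

Omitted value: 5.


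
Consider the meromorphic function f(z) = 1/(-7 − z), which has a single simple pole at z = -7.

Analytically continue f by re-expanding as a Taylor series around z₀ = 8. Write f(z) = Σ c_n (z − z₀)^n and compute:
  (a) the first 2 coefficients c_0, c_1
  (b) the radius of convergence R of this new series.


Let w = z − z₀, so z = z₀ + w.
Then -7 − z = -7 − (z₀ + w) = (-7 − z₀) − w = -15 − w.
f(z) = 1/(-15 − w) = (1/(-15)) · 1/(1 − w/(-15)) = Σ_{n≥0} w^n / (-15)^(n+1).
So c_n = 1/(-15)^(n+1):
  c_0 = 1/(-15)^1 = -1/15.
  c_1 = 1/(-15)^2 = 1/225.
The series is valid for |w/d| < 1, i.e. |z − z₀| < |d|.
Radius of convergence: R = |-7 − z₀| = |-15| = 15 (distance from z₀ to the singularity z = -7).

c_0 = -1/15, c_1 = 1/225; R = 15.


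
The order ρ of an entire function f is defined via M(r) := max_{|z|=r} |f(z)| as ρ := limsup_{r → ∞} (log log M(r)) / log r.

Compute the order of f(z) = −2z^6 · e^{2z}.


M(r) = max_{|z|=r} |-2|·|z|^6·|e^{2z}| = 2·r^6 · e^{2r^1} (the factors attain their maxima compatibly on |z|=r). Then log M(r) = log 2 + 6·log r + 2r^1, dominated by the last term, so log log M(r) ~ 1·log r. The polynomial factor -2z^6 contributes only a log r term and does not affect the order. ρ = 1.
Therefore ρ = 1.

Order ρ = 1.


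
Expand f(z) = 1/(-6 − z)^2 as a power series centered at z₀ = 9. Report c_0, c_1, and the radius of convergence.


Let w = z − z₀, so z = z₀ + w.
Then -6 − z = -6 − (z₀ + w) = (-6 − z₀) − w = -15 − w.
f(z) = 1/(-15 − w)^2 = (1/(-15)^2) · (1 − w/(-15))^{−2}.
By the binomial series (1−u)^{−2} = Σ_{n≥0} C(n+1, 1) u^n for |u|<1, with u = w/(-15):
  c_n = C(n+1, 1) / (-15)^(n+2).
  c_0 = 1/(-15)^2 = 1/225.
  c_1 = 2/(-15)^3 = -2/3375.
The series is valid for |w/d| < 1, i.e. |z − z₀| < |d|.
Radius of convergence: R = |-6 − z₀| = |-15| = 15 (distance from z₀ to the singularity z = -6).

c_0 = 1/225, c_1 = -2/3375; R = 15.


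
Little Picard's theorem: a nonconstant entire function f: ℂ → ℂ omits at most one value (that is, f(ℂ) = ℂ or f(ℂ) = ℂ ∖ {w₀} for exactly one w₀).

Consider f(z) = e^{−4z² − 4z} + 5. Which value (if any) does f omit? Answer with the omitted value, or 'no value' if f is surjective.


Little Picard bounds the complement of f(ℂ) to at most one point.
The exponent g(z) = −4z² − 4z is a nonconstant polynomial, hence surjective onto ℂ. So e^{g(z)} takes every value in {e^w : w ∈ ℂ} = ℂ ∖ {0}. Adding 5 shifts the range to ℂ ∖ {5}. f omits exactly 5.

Omitted value: 5.


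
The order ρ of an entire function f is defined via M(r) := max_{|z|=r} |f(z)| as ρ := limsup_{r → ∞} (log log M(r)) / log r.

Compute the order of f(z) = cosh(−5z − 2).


cosh(w) is a linear combination of e^{iw} and e^{−iw} (or e^w, e^{−w} in the hyperbolic case), so |cosh(w)| ≤ e^{|w|}. With w = −5z − 2, |w| ≤ 5|z| + 2 = 5r + 2 on |z| = r, giving M(r) ≤ e^{5r + 2}, so ρ ≤ 1. On a suitable ray (z = it for sin/cos; z = t for sinh/cosh, t real → ∞), |cosh(−5z − 2)| grows like e^{5|t|}/2, so ρ ≥ 1. Hence ρ = 1.
Therefore ρ = 1.

Order ρ = 1.


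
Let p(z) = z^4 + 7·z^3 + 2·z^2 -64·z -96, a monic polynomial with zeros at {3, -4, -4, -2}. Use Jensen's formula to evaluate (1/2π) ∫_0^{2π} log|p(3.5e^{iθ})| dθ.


Zeros: -4, -4, -2, 3; r = 3.5.
Inside |z| < r: -2, 3. Outside (|z| ≥ r): -4, -4.
p(0) = -96, so log|p(0)| = log(96) = 4.5643.
Apply Jensen: I(r) = log|p(0)| + Σ_k log(r/|z_k|), summed over zeros inside |z| < r.
  log(r/|z_k|) for z_k = 3: log(3.5/3) = 0.1542
  log(r/|z_k|) for z_k = -2: log(3.5/2) = 0.5596
  Outside zeros (-4, -4) contribute nothing to the Jensen sum.
Sum over inside zeros: 0.7138.
I(r) = log|p(0)| + (inside sum) = 4.5643 + 0.7138 = 5.2781.
Note: since some zeros are outside |z| ≤ r, the simplified n·log(r) form does NOT apply — only the inside zeros contribute.

I(r) ≈ 5.2781.


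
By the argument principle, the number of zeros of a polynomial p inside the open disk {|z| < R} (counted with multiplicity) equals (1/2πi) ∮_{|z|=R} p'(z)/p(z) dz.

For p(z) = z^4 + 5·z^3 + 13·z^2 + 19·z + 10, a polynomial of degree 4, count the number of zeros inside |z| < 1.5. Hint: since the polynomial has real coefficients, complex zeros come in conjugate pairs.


The zeros of p are: -1, -2, (-1 + 2i), (-1 - 2i).
Their magnitudes are: 1, 2, 2.236, 2.236.
Zeros with |z| < R = 1.5: -1.
Count = 1.
By the argument principle, (1/2πi) ∮_{|z|=R} p'(z)/p(z) dz equals exactly this count.

Number of zeros inside |z| < 1.5: 1.


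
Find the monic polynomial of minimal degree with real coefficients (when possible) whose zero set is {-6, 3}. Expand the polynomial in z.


The polynomial is p(z) = ∏_{α ∈ S} (z − α), where S = {-6, 3}.
Expanding the product yields: p(z) = z^2 + 3·z -18.
The resulting polynomial has degree 2 and real coefficients as required.

p(z) = z^2 + 3·z -18.


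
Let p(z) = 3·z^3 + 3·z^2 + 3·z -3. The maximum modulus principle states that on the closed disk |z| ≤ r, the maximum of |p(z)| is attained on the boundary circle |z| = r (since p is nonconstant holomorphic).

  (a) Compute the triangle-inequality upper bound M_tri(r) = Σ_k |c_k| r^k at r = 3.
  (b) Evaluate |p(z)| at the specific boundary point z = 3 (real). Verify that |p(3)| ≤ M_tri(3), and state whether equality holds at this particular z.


Coefficients: c_0 = -3, c_1 = 3, c_2 = 3, c_3 = 3. Radius r = 3.
Part (a). Triangle bound: M_tri(r) = Σ_k |c_k| r^k
  = |-3|·3^0 + |3|·3^1 + |3|·3^2 + |3|·3^3
  = 3 + 9 + 27 + 81 = 120.
This bounds M(r) := max_{|z|=r} |p(z)| from above; equality holds iff all terms c_k z^k can be made to align in phase at a single z on |z|=r.
Part (b). At z = 3 (real, on the circle |z| = r):
  p(3) = (-3)·3^0 + (3)·3^1 + (3)·3^2 + (3)·3^3 = 114.
  |p(3)| = 114.
Check: |p(3)| = 114 ≤ 120 = M_tri(3). ✓ Equality does not hold at z = 3 (the coefficients have mixed signs, so the terms do not all align in phase there).

M_tri(3) = 120; |p(3)| = 114; equality at z=3: no.


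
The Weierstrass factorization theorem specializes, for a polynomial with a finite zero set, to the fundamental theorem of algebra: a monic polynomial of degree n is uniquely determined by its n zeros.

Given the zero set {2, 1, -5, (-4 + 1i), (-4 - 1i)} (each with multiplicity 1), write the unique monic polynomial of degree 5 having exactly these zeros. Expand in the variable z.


The polynomial is p(z) = ∏_{α ∈ S} (z − α), where S = {2, 1, -5, (-4 + 1i), (-4 - 1i)}.
Expanding the product yields: p(z) = z^5 + 10·z^4 + 20·z^3 -60·z^2 -141·z + 170.
Note conjugate pairs combine to real quadratics: (z − (-4+1i))(z − (-4−1i)) = z² + 8z + 17.
The resulting polynomial has degree 5 and real coefficients as required.

p(z) = z^5 + 10·z^4 + 20·z^3 -60·z^2 -141·z + 170.


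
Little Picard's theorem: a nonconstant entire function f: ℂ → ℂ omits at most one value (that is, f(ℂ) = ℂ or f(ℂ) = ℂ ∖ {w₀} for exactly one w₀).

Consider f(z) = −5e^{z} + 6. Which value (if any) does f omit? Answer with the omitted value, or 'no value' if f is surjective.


Little Picard bounds the complement of f(ℂ) to at most one point.
e^{z} is never zero on ℂ, so -5·e^{z} takes every value in ℂ ∖ {0}. Adding 6 shifts the range to ℂ ∖ {6}. Thus f omits exactly the value 6.

Omitted value: 6.


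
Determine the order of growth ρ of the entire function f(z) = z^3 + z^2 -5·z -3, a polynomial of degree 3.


|f(z)| ≤ Σ|c_k|·r^k = O(r^3) as r → ∞. Polynomial growth is O(e^{r^ε}) for every ε > 0 (since r^3/e^{r^ε} → 0), so ρ ≤ ε for all ε > 0, i.e. ρ = 0. Every nonconstant polynomial has order 0.
Therefore ρ = 0.

Order ρ = 0.


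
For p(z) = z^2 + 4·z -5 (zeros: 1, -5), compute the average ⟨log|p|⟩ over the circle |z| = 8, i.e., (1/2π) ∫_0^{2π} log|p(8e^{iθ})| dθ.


Zeros: -5, 1; r = 8.
Inside |z| < r: -5, 1. Outside (|z| ≥ r): ∅.
p(0) = -5, so log|p(0)| = log(5) = 1.6094.
Apply Jensen: I(r) = log|p(0)| + Σ_k log(r/|z_k|), summed over zeros inside |z| < r.
  log(r/|z_k|) for z_k = 1: log(8/1) = 2.0794
  log(r/|z_k|) for z_k = -5: log(8/5) = 0.4700
Sum over inside zeros: 2.5494.
I(r) = log|p(0)| + (inside sum) = 1.6094 + 2.5494 = 4.1589.
Closed form (all zeros inside, monic): I(r) = n·log(r) = 2·log(8) = 4.1589. ✓

I(r) ≈ 4.1589.


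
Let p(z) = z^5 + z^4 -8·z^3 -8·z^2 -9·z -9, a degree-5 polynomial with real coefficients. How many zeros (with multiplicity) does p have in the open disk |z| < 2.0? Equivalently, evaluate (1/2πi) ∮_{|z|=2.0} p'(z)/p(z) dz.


The zeros of p are: -1, (0 + 1i), (0 - 1i), -3, 3.
Their magnitudes are: 1, 1, 1, 3, 3.
Zeros with |z| < R = 2.0: -1, (0 + 1i), (0 - 1i).
Count = 3.
By the argument principle, (1/2πi) ∮_{|z|=R} p'(z)/p(z) dz equals exactly this count.

Number of zeros inside |z| < 2.0: 3.


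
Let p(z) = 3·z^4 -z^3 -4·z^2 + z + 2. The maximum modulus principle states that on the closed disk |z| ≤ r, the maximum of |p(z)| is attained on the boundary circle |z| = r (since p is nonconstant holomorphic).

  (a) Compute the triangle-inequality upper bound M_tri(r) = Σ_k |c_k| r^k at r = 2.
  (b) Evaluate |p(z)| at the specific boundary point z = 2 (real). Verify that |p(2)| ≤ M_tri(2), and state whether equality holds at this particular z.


Coefficients: c_0 = 2, c_1 = 1, c_2 = -4, c_3 = -1, c_4 = 3. Radius r = 2.
Part (a). Triangle bound: M_tri(r) = Σ_k |c_k| r^k
  = |2|·2^0 + |1|·2^1 + |-4|·2^2 + |-1|·2^3 + |3|·2^4
  = 2 + 2 + 16 + 8 + 48 = 76.
This bounds M(r) := max_{|z|=r} |p(z)| from above; equality holds iff all terms c_k z^k can be made to align in phase at a single z on |z|=r.
Part (b). At z = 2 (real, on the circle |z| = r):
  p(2) = (2)·2^0 + (1)·2^1 + (-4)·2^2 + (-1)·2^3 + (3)·2^4 = 28.
  |p(2)| = 28.
Check: |p(2)| = 28 ≤ 76 = M_tri(2). ✓ Equality does not hold at z = 2 (the coefficients have mixed signs, so the terms do not all align in phase there).

M_tri(2) = 76; |p(2)| = 28; equality at z=2: no.


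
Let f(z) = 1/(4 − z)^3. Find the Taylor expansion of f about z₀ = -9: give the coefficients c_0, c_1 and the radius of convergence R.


Let w = z − z₀, so z = z₀ + w.
Then 4 − z = 4 − (z₀ + w) = (4 − z₀) − w = 13 − w.
f(z) = 1/(13 − w)^3 = (1/(13)^3) · (1 − w/(13))^{−3}.
By the binomial series (1−u)^{−3} = Σ_{n≥0} C(n+2, 2) u^n for |u|<1, with u = w/(13):
  c_n = C(n+2, 2) / (13)^(n+3).
  c_0 = 1/(13)^3 = 1/2197.
  c_1 = 3/(13)^4 = 3/28561.
The series is valid for |w/d| < 1, i.e. |z − z₀| < |d|.
Radius of convergence: R = |4 − z₀| = |13| = 13 (distance from z₀ to the singularity z = 4).

c_0 = 1/2197, c_1 = 3/28561; R = 13.


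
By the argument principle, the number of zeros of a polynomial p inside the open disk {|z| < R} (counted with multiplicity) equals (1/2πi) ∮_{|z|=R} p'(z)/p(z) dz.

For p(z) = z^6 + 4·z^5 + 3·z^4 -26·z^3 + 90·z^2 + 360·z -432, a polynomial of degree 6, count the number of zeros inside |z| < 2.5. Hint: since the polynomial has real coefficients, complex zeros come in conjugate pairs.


The zeros of p are: (2 + 2i), (2 - 2i), 1, (-3 + 3i), (-3 - 3i), -3.
Their magnitudes are: 2.828, 2.828, 1, 4.243, 4.243, 3.
Zeros with |z| < R = 2.5: 1.
Count = 1.
By the argument principle, (1/2πi) ∮_{|z|=R} p'(z)/p(z) dz equals exactly this count.

Number of zeros inside |z| < 2.5: 1.


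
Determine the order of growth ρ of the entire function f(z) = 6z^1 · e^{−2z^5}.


M(r) = max_{|z|=r} |6|·|z|^1·|e^{−2z^5}| = 6·r^1 · e^{2r^5} (the factors attain their maxima compatibly on |z|=r). Then log M(r) = log 6 + 1·log r + 2r^5, dominated by the last term, so log log M(r) ~ 5·log r. The polynomial factor 6z^1 contributes only a log r term and does not affect the order. ρ = 5.
Therefore ρ = 5.

Order ρ = 5.


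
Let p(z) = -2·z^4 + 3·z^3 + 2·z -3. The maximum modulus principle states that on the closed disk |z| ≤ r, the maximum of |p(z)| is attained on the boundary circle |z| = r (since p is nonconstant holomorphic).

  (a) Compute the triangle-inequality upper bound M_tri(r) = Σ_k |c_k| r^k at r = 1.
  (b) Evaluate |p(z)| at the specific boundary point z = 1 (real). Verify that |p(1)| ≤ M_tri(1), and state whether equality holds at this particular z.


Coefficients: c_0 = -3, c_1 = 2, c_2 = 0, c_3 = 3, c_4 = -2. Radius r = 1.
Part (a). Triangle bound: M_tri(r) = Σ_k |c_k| r^k
  = |-3|·1^0 + |2|·1^1 + |0|·1^2 + |3|·1^3 + |-2|·1^4
  = 3 + 2 + 0 + 3 + 2 = 10.
This bounds M(r) := max_{|z|=r} |p(z)| from above; equality holds iff all terms c_k z^k can be made to align in phase at a single z on |z|=r.
Part (b). At z = 1 (real, on the circle |z| = r):
  p(1) = (-3)·1^0 + (2)·1^1 + (0)·1^2 + (3)·1^3 + (-2)·1^4 = 0.
  |p(1)| = 0.
Check: |p(1)| = 0 ≤ 10 = M_tri(1). ✓ Equality does not hold at z = 1 (the coefficients have mixed signs, so the terms do not all align in phase there).

M_tri(1) = 10; |p(1)| = 0; equality at z=1: no.


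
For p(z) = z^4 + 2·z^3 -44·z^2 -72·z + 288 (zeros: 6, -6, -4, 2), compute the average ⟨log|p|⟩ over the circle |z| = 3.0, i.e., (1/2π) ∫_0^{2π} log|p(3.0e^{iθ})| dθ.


Zeros: -6, -4, 2, 6; r = 3.0.
Inside |z| < r: 2. Outside (|z| ≥ r): -6, -4, 6.
p(0) = 288, so log|p(0)| = log(288) = 5.6630.
Apply Jensen: I(r) = log|p(0)| + Σ_k log(r/|z_k|), summed over zeros inside |z| < r.
  log(r/|z_k|) for z_k = 2: log(3.0/2) = 0.4055
  Outside zeros (-6, -4, 6) contribute nothing to the Jensen sum.
Sum over inside zeros: 0.4055.
I(r) = log|p(0)| + (inside sum) = 5.6630 + 0.4055 = 6.0684.
Note: since some zeros are outside |z| ≤ r, the simplified n·log(r) form does NOT apply — only the inside zeros contribute.

I(r) ≈ 6.0684.


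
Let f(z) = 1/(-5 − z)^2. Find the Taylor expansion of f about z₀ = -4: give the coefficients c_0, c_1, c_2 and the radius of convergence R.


Let w = z − z₀, so z = z₀ + w.
Then -5 − z = -5 − (z₀ + w) = (-5 − z₀) − w = -1 − w.
f(z) = 1/(-1 − w)^2 = (1/(-1)^2) · (1 − w/(-1))^{−2}.
By the binomial series (1−u)^{−2} = Σ_{n≥0} C(n+1, 1) u^n for |u|<1, with u = w/(-1):
  c_n = C(n+1, 1) / (-1)^(n+2).
  c_0 = 1/(-1)^2 = 1.
  c_1 = 2/(-1)^3 = -2.
  c_2 = 3/(-1)^4 = 3.
The series is valid for |w/d| < 1, i.e. |z − z₀| < |d|.
Radius of convergence: R = |-5 − z₀| = |-1| = 1 (distance from z₀ to the singularity z = -5).

c_0 = 1, c_1 = -2, c_2 = 3; R = 1.


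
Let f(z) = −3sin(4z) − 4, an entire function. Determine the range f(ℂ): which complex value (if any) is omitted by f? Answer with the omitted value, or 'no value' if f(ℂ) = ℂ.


Little Picard bounds the complement of f(ℂ) to at most one point.
sin is entire and surjective onto ℂ: for every w ∈ ℂ, sin(ζ) = w has a solution ζ ∈ ℂ (e.g., via the complex inverse arcsin). With ζ = 4z this gives z = ζ/(4). Then -3·sin(4z) takes every value in -3·ℂ = ℂ, and adding -4 is a bijection of ℂ. So f is surjective and omits no value. (Note: only on the real line is sin bounded by [−1, 1].)

Omitted value: no value.


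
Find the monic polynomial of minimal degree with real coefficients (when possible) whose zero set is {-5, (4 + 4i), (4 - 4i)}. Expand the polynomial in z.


The polynomial is p(z) = ∏_{α ∈ S} (z − α), where S = {-5, (4 + 4i), (4 - 4i)}.
Expanding the product yields: p(z) = z^3 -3·z^2 -8·z + 160.
Note conjugate pairs combine to real quadratics: (z − (4+4i))(z − (4−4i)) = z² − 8z + 32.
The resulting polynomial has degree 3 and real coefficients as required.

p(z) = z^3 -3·z^2 -8·z + 160.


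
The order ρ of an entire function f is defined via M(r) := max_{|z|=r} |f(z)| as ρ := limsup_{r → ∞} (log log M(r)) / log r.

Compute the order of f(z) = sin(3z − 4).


sin(w) is a linear combination of e^{iw} and e^{−iw} (or e^w, e^{−w} in the hyperbolic case), so |sin(w)| ≤ e^{|w|}. With w = 3z − 4, |w| ≤ 3|z| + 4 = 3r + 4 on |z| = r, giving M(r) ≤ e^{3r + 4}, so ρ ≤ 1. On a suitable ray (z = it for sin/cos; z = t for sinh/cosh, t real → ∞), |sin(3z − 4)| grows like e^{3|t|}/2, so ρ ≥ 1. Hence ρ = 1.
Therefore ρ = 1.

Order ρ = 1.


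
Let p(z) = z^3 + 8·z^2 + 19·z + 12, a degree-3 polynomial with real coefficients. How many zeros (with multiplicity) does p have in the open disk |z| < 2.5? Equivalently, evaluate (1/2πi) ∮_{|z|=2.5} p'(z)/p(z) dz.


The zeros of p are: -1, -3, -4.
Their magnitudes are: 1, 3, 4.
Zeros with |z| < R = 2.5: -1.
Count = 1.
By the argument principle, (1/2πi) ∮_{|z|=R} p'(z)/p(z) dz equals exactly this count.

Number of zeros inside |z| < 2.5: 1.


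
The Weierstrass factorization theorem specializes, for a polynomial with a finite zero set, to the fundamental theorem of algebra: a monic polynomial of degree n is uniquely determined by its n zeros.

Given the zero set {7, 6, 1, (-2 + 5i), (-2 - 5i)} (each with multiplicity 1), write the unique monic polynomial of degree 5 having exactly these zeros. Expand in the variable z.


The polynomial is p(z) = ∏_{α ∈ S} (z − α), where S = {7, 6, 1, (-2 + 5i), (-2 - 5i)}.
Expanding the product yields: p(z) = z^5 -10·z^4 + 28·z^3 -228·z^2 + 1427·z -1218.
Note conjugate pairs combine to real quadratics: (z − (-2+5i))(z − (-2−5i)) = z² + 4z + 29.
The resulting polynomial has degree 5 and real coefficients as required.

p(z) = z^5 -10·z^4 + 28·z^3 -228·z^2 + 1427·z -1218.


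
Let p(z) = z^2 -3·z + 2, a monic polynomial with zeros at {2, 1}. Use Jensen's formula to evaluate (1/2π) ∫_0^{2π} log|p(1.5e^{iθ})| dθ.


Zeros: 1, 2; r = 1.5.
Inside |z| < r: 1. Outside (|z| ≥ r): 2.
p(0) = 2, so log|p(0)| = log(2) = 0.6931.
Apply Jensen: I(r) = log|p(0)| + Σ_k log(r/|z_k|), summed over zeros inside |z| < r.
  log(r/|z_k|) for z_k = 1: log(1.5/1) = 0.4055
  Outside zeros (2) contribute nothing to the Jensen sum.
Sum over inside zeros: 0.4055.
I(r) = log|p(0)| + (inside sum) = 0.6931 + 0.4055 = 1.0986.
Note: since some zeros are outside |z| ≤ r, the simplified n·log(r) form does NOT apply — only the inside zeros contribute.

I(r) ≈ 1.0986.


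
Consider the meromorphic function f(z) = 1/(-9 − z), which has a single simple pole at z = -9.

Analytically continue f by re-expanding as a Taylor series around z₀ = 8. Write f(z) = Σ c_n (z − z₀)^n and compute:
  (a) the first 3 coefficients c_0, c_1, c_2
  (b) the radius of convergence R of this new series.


Let w = z − z₀, so z = z₀ + w.
Then -9 − z = -9 − (z₀ + w) = (-9 − z₀) − w = -17 − w.
f(z) = 1/(-17 − w) = (1/(-17)) · 1/(1 − w/(-17)) = Σ_{n≥0} w^n / (-17)^(n+1).
So c_n = 1/(-17)^(n+1):
  c_0 = 1/(-17)^1 = -1/17.
  c_1 = 1/(-17)^2 = 1/289.
  c_2 = 1/(-17)^3 = -1/4913.
The series is valid for |w/d| < 1, i.e. |z − z₀| < |d|.
Radius of convergence: R = |-9 − z₀| = |-17| = 17 (distance from z₀ to the singularity z = -9).

c_0 = -1/17, c_1 = 1/289, c_2 = -1/4913; R = 17.


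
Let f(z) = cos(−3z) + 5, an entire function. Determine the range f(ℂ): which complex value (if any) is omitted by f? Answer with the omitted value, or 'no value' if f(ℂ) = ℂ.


Little Picard bounds the complement of f(ℂ) to at most one point.
cos is entire and surjective onto ℂ: for every w ∈ ℂ, cos(ζ) = w has a solution ζ ∈ ℂ (e.g., via the complex inverse arccos). With ζ = −3z this gives z = ζ/(-3). Then 1·cos(−3z) takes every value in 1·ℂ = ℂ, and adding 5 is a bijection of ℂ. So f is surjective and omits no value. (Note: only on the real line is cos bounded by [−1, 1].)

Omitted value: no value.


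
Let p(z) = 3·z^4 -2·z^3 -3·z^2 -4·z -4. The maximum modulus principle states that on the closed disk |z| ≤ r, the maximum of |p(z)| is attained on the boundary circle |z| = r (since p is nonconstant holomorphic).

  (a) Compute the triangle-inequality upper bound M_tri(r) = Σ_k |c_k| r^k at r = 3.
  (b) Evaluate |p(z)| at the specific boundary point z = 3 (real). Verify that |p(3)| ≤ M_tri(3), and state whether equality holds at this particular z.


Coefficients: c_0 = -4, c_1 = -4, c_2 = -3, c_3 = -2, c_4 = 3. Radius r = 3.
Part (a). Triangle bound: M_tri(r) = Σ_k |c_k| r^k
  = |-4|·3^0 + |-4|·3^1 + |-3|·3^2 + |-2|·3^3 + |3|·3^4
  = 4 + 12 + 27 + 54 + 243 = 340.
This bounds M(r) := max_{|z|=r} |p(z)| from above; equality holds iff all terms c_k z^k can be made to align in phase at a single z on |z|=r.
Part (b). At z = 3 (real, on the circle |z| = r):
  p(3) = (-4)·3^0 + (-4)·3^1 + (-3)·3^2 + (-2)·3^3 + (3)·3^4 = 146.
  |p(3)| = 146.
Check: |p(3)| = 146 ≤ 340 = M_tri(3). ✓ Equality does not hold at z = 3 (the coefficients have mixed signs, so the terms do not all align in phase there).

M_tri(3) = 340; |p(3)| = 146; equality at z=3: no.


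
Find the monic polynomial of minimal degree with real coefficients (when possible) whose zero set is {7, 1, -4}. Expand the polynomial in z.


The polynomial is p(z) = ∏_{α ∈ S} (z − α), where S = {7, 1, -4}.
Expanding the product yields: p(z) = z^3 -4·z^2 -25·z + 28.
The resulting polynomial has degree 3 and real coefficients as required.

p(z) = z^3 -4·z^2 -25·z + 28.


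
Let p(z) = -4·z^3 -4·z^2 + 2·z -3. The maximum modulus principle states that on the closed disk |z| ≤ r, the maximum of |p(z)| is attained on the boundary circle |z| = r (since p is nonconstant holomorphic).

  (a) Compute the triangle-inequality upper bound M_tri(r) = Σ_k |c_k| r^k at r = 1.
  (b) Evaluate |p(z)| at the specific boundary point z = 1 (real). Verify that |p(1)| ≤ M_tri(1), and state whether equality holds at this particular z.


Coefficients: c_0 = -3, c_1 = 2, c_2 = -4, c_3 = -4. Radius r = 1.
Part (a). Triangle bound: M_tri(r) = Σ_k |c_k| r^k
  = |-3|·1^0 + |2|·1^1 + |-4|·1^2 + |-4|·1^3
  = 3 + 2 + 4 + 4 = 13.
This bounds M(r) := max_{|z|=r} |p(z)| from above; equality holds iff all terms c_k z^k can be made to align in phase at a single z on |z|=r.
Part (b). At z = 1 (real, on the circle |z| = r):
  p(1) = (-3)·1^0 + (2)·1^1 + (-4)·1^2 + (-4)·1^3 = -9.
  |p(1)| = 9.
Check: |p(1)| = 9 ≤ 13 = M_tri(1). ✓ Equality does not hold at z = 1 (the coefficients have mixed signs, so the terms do not all align in phase there).

M_tri(1) = 13; |p(1)| = 9; equality at z=1: no.


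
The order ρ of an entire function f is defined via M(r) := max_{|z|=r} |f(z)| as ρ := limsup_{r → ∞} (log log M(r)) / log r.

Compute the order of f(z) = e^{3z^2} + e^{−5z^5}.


Each summand is entire of order 2 and 5 respectively (as in the single-exponential case). The order of a sum is at most the max of the orders, so ρ ≤ 5. For the lower bound: on |z|=r choose arg z so that -5z^5 is real positive; then |e^{-5z^5}| = e^{5r^5} while |e^{3z^2}| ≤ e^{3r^2} = o(e^{5r^5}). So |f| ≥ e^{5r^5}(1 − o(1)) and ρ ≥ 5. Hence ρ = max(2, 5) = 5.
Therefore ρ = 5.

Order ρ = 5.


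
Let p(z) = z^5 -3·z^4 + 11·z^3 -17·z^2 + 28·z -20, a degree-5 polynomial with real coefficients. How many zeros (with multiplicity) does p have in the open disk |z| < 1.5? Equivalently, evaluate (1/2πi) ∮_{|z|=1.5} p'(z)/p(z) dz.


The zeros of p are: (0 + 2i), (0 - 2i), 1, (1 + 2i), (1 - 2i).
Their magnitudes are: 2, 2, 1, 2.236, 2.236.
Zeros with |z| < R = 1.5: 1.
Count = 1.
By the argument principle, (1/2πi) ∮_{|z|=R} p'(z)/p(z) dz equals exactly this count.

Number of zeros inside |z| < 1.5: 1.
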